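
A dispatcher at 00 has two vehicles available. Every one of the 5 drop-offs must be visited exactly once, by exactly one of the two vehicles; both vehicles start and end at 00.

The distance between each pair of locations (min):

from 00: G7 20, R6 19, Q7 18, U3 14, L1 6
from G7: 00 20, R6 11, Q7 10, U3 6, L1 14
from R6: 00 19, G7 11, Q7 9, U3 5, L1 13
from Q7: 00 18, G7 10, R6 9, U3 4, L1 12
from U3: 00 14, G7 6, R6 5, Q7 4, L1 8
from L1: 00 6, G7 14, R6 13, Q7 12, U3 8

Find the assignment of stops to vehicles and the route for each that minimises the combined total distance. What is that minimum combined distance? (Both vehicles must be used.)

Check every non-empty split of the stops between the two vehicles; for each half take its own optimal tour:
  {G7} + {R6, Q7, U3, L1}: 40 + 46 = 86
  {R6} + {G7, Q7, U3, L1}: 38 + 48 = 86
  {G7, R6} + {Q7, U3, L1}: 50 + 36 = 86
  {Q7} + {G7, R6, U3, L1}: 36 + 50 = 86
  {G7, Q7} + {R6, U3, L1}: 48 + 38 = 86
  {R6, Q7} + {G7, U3, L1}: 46 + 40 = 86
  … (15 splits in total)
  {G7, R6, Q7, U3} + {L1}: 58 + 12 = 70  ← best
Best: vehicle 1 00 → G7 → R6 → Q7 → U3 → 00 = 58; vehicle 2 00 → L1 → 00 = 12; combined 70.

70 min — the smallest possible combined total.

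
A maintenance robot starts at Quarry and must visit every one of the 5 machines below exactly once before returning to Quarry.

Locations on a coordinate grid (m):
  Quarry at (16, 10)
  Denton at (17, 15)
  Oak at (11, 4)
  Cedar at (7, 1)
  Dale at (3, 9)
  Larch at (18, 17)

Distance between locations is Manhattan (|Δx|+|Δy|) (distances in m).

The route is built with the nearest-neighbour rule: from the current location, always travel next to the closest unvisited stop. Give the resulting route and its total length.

Quarry → [Denton:6 / Larch:9 / Oak:11 / Dale:14 / Cedar:18] → Denton (6)
Denton → [Larch:3 / Oak:17 / Dale:20 / Cedar:24] → Larch (3)
Larch → [Oak:20 / Dale:23 / Cedar:27] → Oak (20)
Oak → [Cedar:7 / Dale:13] → Cedar (7)
Cedar → [Dale:12] → Dale (12)
Return Dale→Quarry: 14.
Total = 6 + 3 + 20 + 7 + 12 + 14 = 62.

Nearest-neighbour total = 62 m; route Quarry → Denton → Larch → Oak → Cedar → Dale → Quarry.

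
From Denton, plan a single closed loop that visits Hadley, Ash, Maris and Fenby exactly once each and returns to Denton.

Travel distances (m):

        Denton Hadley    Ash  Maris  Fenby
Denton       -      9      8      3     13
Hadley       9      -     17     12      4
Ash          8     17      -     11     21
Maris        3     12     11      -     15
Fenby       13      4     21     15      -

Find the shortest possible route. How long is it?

There are 12 distinct closed tours to check (reversals are equivalent).
Denton→Hadley→Ash→Maris→Fenby→Denton: 9+17+11+15+13 = 65
Denton→Hadley→Ash→Fenby→Maris→Denton: 9+17+21+15+3 = 65
Denton→Hadley→Maris→Ash→Fenby→Denton: 9+12+11+21+13 = 66
Denton→Hadley→Maris→Fenby→Ash→Denton: 9+12+15+21+8 = 65
Denton→Hadley→Fenby→Ash→Maris→Denton: 9+4+21+11+3 = 48
Denton→Hadley→Fenby→Maris→Ash→Denton: 9+4+15+11+8 = 47
Denton→Ash→Hadley→Maris→Fenby→Denton: 8+17+12+15+13 = 65
Denton→Ash→Hadley→Fenby→Maris→Denton: 8+17+4+15+3 = 47
Denton→Ash→Maris→Hadley→Fenby→Denton: 8+11+12+4+13 = 48
Denton→Ash→Fenby→Hadley→Maris→Denton: 8+21+4+12+3 = 48
Denton→Maris→Hadley→Ash→Fenby→Denton: 3+12+17+21+13 = 66
Denton→Maris→Ash→Hadley→Fenby→Denton: 3+11+17+4+13 = 48
The minimum is 47.
One optimal route: Denton → Hadley → Fenby → Maris → Ash → Denton (or its reverse).

47 m — the shortest possible round trip.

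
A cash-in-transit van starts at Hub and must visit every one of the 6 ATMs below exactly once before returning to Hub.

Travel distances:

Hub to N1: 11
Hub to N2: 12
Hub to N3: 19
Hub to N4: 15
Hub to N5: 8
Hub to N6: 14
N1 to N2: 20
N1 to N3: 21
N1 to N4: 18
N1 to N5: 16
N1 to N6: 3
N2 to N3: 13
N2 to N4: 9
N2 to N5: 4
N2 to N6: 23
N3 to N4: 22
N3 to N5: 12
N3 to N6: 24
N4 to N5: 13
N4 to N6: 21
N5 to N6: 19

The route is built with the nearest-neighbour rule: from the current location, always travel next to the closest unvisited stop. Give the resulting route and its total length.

Hub → [N5:8 / N1:11 / N2:12 / N6:14 / N4:15 / N3:19] → N5 (8)
N5 → [N2:4 / N3:12 / N4:13 / N1:16 / N6:19] → N2 (4)
N2 → [N4:9 / N3:13 / N1:20 / N6:23] → N4 (9)
N4 → [N1:18 / N6:21 / N3:22] → N1 (18)
N1 → [N6:3 / N3:21] → N6 (3)
N6 → [N3:24] → N3 (24)
Return N3→Hub: 19.
Total = 8 + 4 + 9 + 18 + 3 + 24 + 19 = 85.

85 along Hub → N5 → N2 → N4 → N1 → N6 → N3 → Hub.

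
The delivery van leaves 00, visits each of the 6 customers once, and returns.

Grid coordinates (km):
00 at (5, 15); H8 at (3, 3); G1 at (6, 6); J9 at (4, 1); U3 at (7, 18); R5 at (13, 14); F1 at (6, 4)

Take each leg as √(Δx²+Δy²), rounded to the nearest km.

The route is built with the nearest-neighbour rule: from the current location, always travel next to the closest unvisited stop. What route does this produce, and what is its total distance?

Total distance 43 km via the nearest-neighbour route 00 → U3 → R5 → G1 → F1 → H8 → J9 → 00.

00 → [U3:4 / R5:8 / G1:9 / F1:11 / H8:12 / J9:14] → U3 (4)
U3 → [R5:7 / G1:12 / F1:14 / H8:16 / J9:17] → R5 (7)
R5 → [G1:11 / F1:12 / H8:15 / J9:16] → G1 (11)
G1 → [F1:2 / H8:4 / J9:5] → F1 (2)
F1 → [H8:3 / J9:4] → H8 (3)
H8 → [J9:2] → J9 (2)
Return J9→00: 14.
Total = 4 + 7 + 11 + 2 + 3 + 2 + 14 = 43.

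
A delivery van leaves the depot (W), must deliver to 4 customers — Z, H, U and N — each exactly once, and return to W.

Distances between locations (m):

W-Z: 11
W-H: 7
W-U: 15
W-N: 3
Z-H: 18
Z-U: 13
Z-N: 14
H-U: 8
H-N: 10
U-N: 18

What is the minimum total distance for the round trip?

There are 12 distinct closed tours to check (reversals are equivalent).
W-Z-H-U-N-W: 11+18+8+18+3 = 58
W-Z-H-N-U-W: 11+18+10+18+15 = 72
W-Z-U-H-N-W: 11+13+8+10+3 = 45
W-Z-U-N-H-W: 11+13+18+10+7 = 59
W-Z-N-H-U-W: 11+14+10+8+15 = 58
W-Z-N-U-H-W: 11+14+18+8+7 = 58
W-H-Z-U-N-W: 7+18+13+18+3 = 59
W-H-Z-N-U-W: 7+18+14+18+15 = 72
W-H-U-Z-N-W: 7+8+13+14+3 = 45
W-H-N-Z-U-W: 7+10+14+13+15 = 59
W-U-Z-H-N-W: 15+13+18+10+3 = 59
W-U-H-Z-N-W: 15+8+18+14+3 = 58
The minimum is 45.
One optimal route: W → Z → U → H → N → W (or its reverse).

Shortest round trip = 45 m.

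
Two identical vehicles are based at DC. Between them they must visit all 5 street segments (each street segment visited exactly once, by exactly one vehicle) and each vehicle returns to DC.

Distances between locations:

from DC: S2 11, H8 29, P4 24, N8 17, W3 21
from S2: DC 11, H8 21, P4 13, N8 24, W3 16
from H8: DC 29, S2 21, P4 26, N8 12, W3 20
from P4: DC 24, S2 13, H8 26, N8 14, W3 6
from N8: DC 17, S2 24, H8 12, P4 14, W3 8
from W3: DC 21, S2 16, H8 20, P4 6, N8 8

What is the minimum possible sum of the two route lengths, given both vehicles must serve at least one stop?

Try each way of splitting the stops between the two vehicles (each non-empty) and, for each split, find the best tour for each vehicle:
  {S2} + {H8, P4, N8, W3}: 22 + 79 = 101
  {H8} + {S2, P4, N8, W3}: 58 + 55 = 113
  {S2, H8} + {P4, N8, W3}: 61 + 55 = 116
  {P4} + {S2, H8, N8, W3}: 48 + 73 = 121
  {S2, P4} + {H8, N8, W3}: 48 + 70 = 118
  {H8, P4} + {S2, N8, W3}: 79 + 52 = 131
  … (15 splits in total)
Best: vehicle 1 DC → S2 → DC = 22; vehicle 2 DC → H8 → N8 → W3 → P4 → DC = 79; combined 101.

Minimum combined distance: 101.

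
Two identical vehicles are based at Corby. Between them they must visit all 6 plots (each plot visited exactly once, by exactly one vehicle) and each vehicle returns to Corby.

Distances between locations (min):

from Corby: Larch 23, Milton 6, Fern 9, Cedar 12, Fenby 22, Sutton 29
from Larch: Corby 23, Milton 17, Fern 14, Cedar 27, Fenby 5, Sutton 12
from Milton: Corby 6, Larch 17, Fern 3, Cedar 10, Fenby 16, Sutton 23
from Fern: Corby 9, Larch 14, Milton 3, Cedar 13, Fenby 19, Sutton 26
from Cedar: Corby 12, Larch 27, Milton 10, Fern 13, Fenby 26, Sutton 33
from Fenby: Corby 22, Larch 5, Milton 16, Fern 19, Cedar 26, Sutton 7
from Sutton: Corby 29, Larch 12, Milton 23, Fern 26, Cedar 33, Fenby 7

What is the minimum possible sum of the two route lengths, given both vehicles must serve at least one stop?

Check every non-empty split of the stops between the two vehicles; for each half take its own optimal tour:
  {Larch} + {Milton, Fern, Cedar, Fenby, Sutton}: 46 + 80 = 126
  {Milton} + {Larch, Fern, Cedar, Fenby, Sutton}: 12 + 80 = 92
  {Larch, Milton} + {Fern, Cedar, Fenby, Sutton}: 46 + 80 = 126
  {Fern} + {Larch, Milton, Cedar, Fenby, Sutton}: 18 + 80 = 98
  {Larch, Fern} + {Milton, Cedar, Fenby, Sutton}: 46 + 74 = 120
  {Milton, Fern} + {Larch, Cedar, Fenby, Sutton}: 18 + 80 = 98
  … (31 splits in total)
  {Cedar} + {Larch, Milton, Fern, Fenby, Sutton}: 24 + 64 = 88  ← best
Best: vehicle 1 Corby → Cedar → Corby = 24; vehicle 2 Corby → Milton → Fern → Larch → Fenby → Sutton → Corby = 64; combined 88.

Minimum combined distance: 88 min.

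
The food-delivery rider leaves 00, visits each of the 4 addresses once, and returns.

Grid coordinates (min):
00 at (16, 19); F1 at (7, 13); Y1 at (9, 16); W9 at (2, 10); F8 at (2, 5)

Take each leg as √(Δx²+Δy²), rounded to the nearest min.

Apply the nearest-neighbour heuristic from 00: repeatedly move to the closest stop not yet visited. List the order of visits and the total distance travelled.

43 min along 00 → Y1 → F1 → W9 → F8 → 00.

00 → [Y1:8 / F1:11 / W9:17 / F8:20] → Y1 (8)
Y1 → [F1:4 / W9:9 / F8:13] → F1 (4)
F1 → [W9:6 / F8:9] → W9 (6)
W9 → [F8:5] → F8 (5)
Return F8→00: 20.
Total = 8 + 4 + 6 + 5 + 20 = 43.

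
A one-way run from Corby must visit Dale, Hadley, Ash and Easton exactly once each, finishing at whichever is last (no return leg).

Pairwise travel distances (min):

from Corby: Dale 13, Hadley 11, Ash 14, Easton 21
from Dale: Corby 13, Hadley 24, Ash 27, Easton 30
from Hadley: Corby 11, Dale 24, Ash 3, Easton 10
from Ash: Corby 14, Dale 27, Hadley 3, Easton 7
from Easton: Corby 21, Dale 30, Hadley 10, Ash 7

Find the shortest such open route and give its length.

There are 4! = 24 possible orderings.
Corby - Dale - Hadley - Ash - Easton: 13+24+3+7 = 47
Corby - Dale - Hadley - Easton - Ash: 13+24+10+7 = 54
Corby - Dale - Ash - Hadley - Easton: 13+27+3+10 = 53
Corby - Dale - Ash - Easton - Hadley: 13+27+7+10 = 57
Corby - Dale - Easton - Hadley - Ash: 13+30+10+3 = 56
Corby - Dale - Easton - Ash - Hadley: 13+30+7+3 = 53
Corby - Hadley - Dale - Ash - Easton: 11+24+27+7 = 69
Corby - Hadley - Dale - Easton - Ash: 11+24+30+7 = 72
Corby - Hadley - Ash - Dale - Easton: 11+3+27+30 = 71
Corby - Hadley - Ash - Easton - Dale: 11+3+7+30 = 51
Corby - Hadley - Easton - Dale - Ash: 11+10+30+27 = 78
Corby - Hadley - Easton - Ash - Dale: 11+10+7+27 = 55
Corby - Ash - Dale - Hadley - Easton: 14+27+24+10 = 75
Corby - Ash - Dale - Easton - Hadley: 14+27+30+10 = 81
… (10 more)
The minimum is 47.
One shortest path: Corby → Dale → Hadley → Ash → Easton.

Minimum one-way distance = 47 min.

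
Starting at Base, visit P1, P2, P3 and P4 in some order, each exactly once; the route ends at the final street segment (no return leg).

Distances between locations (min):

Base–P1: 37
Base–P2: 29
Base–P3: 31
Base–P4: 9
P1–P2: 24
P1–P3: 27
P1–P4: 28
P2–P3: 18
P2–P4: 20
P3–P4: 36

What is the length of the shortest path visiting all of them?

There are 4! = 24 possible orderings.
Base→P1→P2→P3→P4: 37+24+18+36 = 115
Base→P1→P2→P4→P3: 37+24+20+36 = 117
Base→P1→P3→P2→P4: 37+27+18+20 = 102
Base→P1→P3→P4→P2: 37+27+36+20 = 120
Base→P1→P4→P2→P3: 37+28+20+18 = 103
Base→P1→P4→P3→P2: 37+28+36+18 = 119
Base→P2→P1→P3→P4: 29+24+27+36 = 116
Base→P2→P1→P4→P3: 29+24+28+36 = 117
Base→P2→P3→P1→P4: 29+18+27+28 = 102
Base→P2→P3→P4→P1: 29+18+36+28 = 111
Base→P2→P4→P1→P3: 29+20+28+27 = 104
Base→P2→P4→P3→P1: 29+20+36+27 = 112
Base→P3→P1→P2→P4: 31+27+24+20 = 102
Base→P3→P1→P4→P2: 31+27+28+20 = 106
… (10 more)
Base→P4→P2→P3→P1: 9+20+18+27 = 74  ← best
The minimum is 74.
One shortest path: Base → P4 → P2 → P3 → P1.

74 min — the minimum one-way total.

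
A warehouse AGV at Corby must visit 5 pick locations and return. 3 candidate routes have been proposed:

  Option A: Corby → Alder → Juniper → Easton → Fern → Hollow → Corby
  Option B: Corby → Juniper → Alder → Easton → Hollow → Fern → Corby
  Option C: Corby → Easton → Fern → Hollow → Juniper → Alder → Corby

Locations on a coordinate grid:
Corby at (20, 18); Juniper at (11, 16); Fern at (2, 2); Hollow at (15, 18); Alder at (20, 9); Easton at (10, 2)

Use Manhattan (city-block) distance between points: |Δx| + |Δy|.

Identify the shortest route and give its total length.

Option A: 9 + 16 + 15 + 8 + 29 + 5 = 82
Option B: 11 + 16 + 17 + 21 + 29 + 34 = 128
Option C: 26 + 8 + 29 + 6 + 16 + 9 = 94

Shortest is Option A, total 82.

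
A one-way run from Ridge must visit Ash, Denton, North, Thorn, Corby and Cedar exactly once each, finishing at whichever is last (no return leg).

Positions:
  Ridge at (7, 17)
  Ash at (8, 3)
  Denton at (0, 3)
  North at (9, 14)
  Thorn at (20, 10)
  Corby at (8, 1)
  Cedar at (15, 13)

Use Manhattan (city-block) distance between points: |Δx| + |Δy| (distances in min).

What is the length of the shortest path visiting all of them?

There are 6! = 720 possible orderings.
Ridge → Ash → Denton → North → Thorn → Corby → Cedar: 15+8+20+15+21+19 = 98
Ridge → Ash → Denton → North → Thorn → Cedar → Corby: 15+8+20+15+8+19 = 85
Ridge → Ash → Denton → North → Corby → Thorn → Cedar: 15+8+20+14+21+8 = 86
Ridge → Ash → Denton → North → Corby → Cedar → Thorn: 15+8+20+14+19+8 = 84
Ridge → Ash → Denton → North → Cedar → Thorn → Corby: 15+8+20+7+8+21 = 79
Ridge → Ash → Denton → North → Cedar → Corby → Thorn: 15+8+20+7+19+21 = 90
Ridge → Ash → Denton → Thorn → North → Corby → Cedar: 15+8+27+15+14+19 = 98
Ridge → Ash → Denton → Thorn → North → Cedar → Corby: 15+8+27+15+7+19 = 91
… (712 more)
Ridge → North → Cedar → Thorn → Ash → Corby → Denton: 5+7+8+19+2+10 = 51  ← best
The minimum is 51.
One shortest path: Ridge → North → Cedar → Thorn → Ash → Corby → Denton.

51 min — the minimum one-way total.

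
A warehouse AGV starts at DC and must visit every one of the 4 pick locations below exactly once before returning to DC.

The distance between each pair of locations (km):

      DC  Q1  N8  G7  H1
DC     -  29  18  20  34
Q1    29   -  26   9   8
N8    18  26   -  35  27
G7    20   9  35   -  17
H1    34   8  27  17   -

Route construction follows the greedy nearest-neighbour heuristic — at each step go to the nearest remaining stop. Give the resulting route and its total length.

89 km along DC → N8 → Q1 → H1 → G7 → DC.

DC → [N8:18 / G7:20 / Q1:29 / H1:34] → N8 (18)
N8 → [Q1:26 / H1:27 / G7:35] → Q1 (26)
Q1 → [H1:8 / G7:9] → H1 (8)
H1 → [G7:17] → G7 (17)
Return G7→DC: 20.
Total = 18 + 26 + 8 + 17 + 20 = 89.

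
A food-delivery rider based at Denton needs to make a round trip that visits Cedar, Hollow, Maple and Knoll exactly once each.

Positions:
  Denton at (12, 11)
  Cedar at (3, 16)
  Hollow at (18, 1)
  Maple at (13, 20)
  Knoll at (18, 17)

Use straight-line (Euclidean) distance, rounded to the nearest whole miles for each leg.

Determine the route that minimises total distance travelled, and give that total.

With 4 stops there are 4!/2 = 12 distinct round trips (a route and its reverse cost the same).
Denton-Cedar-Hollow-Maple-Knoll-Denton: 10+21+20+6+8 = 65
Denton-Cedar-Hollow-Knoll-Maple-Denton: 10+21+16+6+9 = 62
Denton-Cedar-Maple-Hollow-Knoll-Denton: 10+11+20+16+8 = 65
Denton-Cedar-Maple-Knoll-Hollow-Denton: 10+11+6+16+12 = 55
Denton-Cedar-Knoll-Hollow-Maple-Denton: 10+15+16+20+9 = 70
Denton-Cedar-Knoll-Maple-Hollow-Denton: 10+15+6+20+12 = 63
Denton-Hollow-Cedar-Maple-Knoll-Denton: 12+21+11+6+8 = 58
Denton-Hollow-Cedar-Knoll-Maple-Denton: 12+21+15+6+9 = 63
Denton-Hollow-Maple-Cedar-Knoll-Denton: 12+20+11+15+8 = 66
Denton-Hollow-Knoll-Cedar-Maple-Denton: 12+16+15+11+9 = 63
Denton-Maple-Cedar-Hollow-Knoll-Denton: 9+11+21+16+8 = 65
Denton-Maple-Hollow-Cedar-Knoll-Denton: 9+20+21+15+8 = 73
The minimum is 55.
One optimal route: Denton → Cedar → Maple → Knoll → Hollow → Denton (or its reverse).

Minimum total distance: 55 miles.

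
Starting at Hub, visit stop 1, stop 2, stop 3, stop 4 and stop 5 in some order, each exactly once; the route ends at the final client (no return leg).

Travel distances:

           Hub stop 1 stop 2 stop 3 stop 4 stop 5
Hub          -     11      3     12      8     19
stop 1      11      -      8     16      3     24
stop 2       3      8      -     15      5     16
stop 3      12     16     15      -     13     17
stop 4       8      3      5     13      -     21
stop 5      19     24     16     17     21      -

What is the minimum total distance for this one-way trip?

There are 5! = 120 possible orderings.
Hub - stop 1 - stop 2 - stop 3 - stop 4 - stop 5: 11+8+15+13+21 = 68
Hub - stop 1 - stop 2 - stop 3 - stop 5 - stop 4: 11+8+15+17+21 = 72
Hub - stop 1 - stop 2 - stop 4 - stop 3 - stop 5: 11+8+5+13+17 = 54
Hub - stop 1 - stop 2 - stop 4 - stop 5 - stop 3: 11+8+5+21+17 = 62
Hub - stop 1 - stop 2 - stop 5 - stop 3 - stop 4: 11+8+16+17+13 = 65
Hub - stop 1 - stop 2 - stop 5 - stop 4 - stop 3: 11+8+16+21+13 = 69
Hub - stop 1 - stop 3 - stop 2 - stop 4 - stop 5: 11+16+15+5+21 = 68
Hub - stop 1 - stop 3 - stop 2 - stop 5 - stop 4: 11+16+15+16+21 = 79
Hub - stop 1 - stop 3 - stop 4 - stop 2 - stop 5: 11+16+13+5+16 = 61
Hub - stop 1 - stop 3 - stop 4 - stop 5 - stop 2: 11+16+13+21+16 = 77
Hub - stop 1 - stop 3 - stop 5 - stop 2 - stop 4: 11+16+17+16+5 = 65
Hub - stop 1 - stop 3 - stop 5 - stop 4 - stop 2: 11+16+17+21+5 = 70
Hub - stop 1 - stop 4 - stop 2 - stop 3 - stop 5: 11+3+5+15+17 = 51
Hub - stop 1 - stop 4 - stop 2 - stop 5 - stop 3: 11+3+5+16+17 = 52
… (106 more)
Hub - stop 2 - stop 1 - stop 4 - stop 3 - stop 5: 3+8+3+13+17 = 44  ← best
The minimum is 44.
One shortest path: Hub → stop 2 → stop 1 → stop 4 → stop 3 → stop 5.

Shortest open route: 44.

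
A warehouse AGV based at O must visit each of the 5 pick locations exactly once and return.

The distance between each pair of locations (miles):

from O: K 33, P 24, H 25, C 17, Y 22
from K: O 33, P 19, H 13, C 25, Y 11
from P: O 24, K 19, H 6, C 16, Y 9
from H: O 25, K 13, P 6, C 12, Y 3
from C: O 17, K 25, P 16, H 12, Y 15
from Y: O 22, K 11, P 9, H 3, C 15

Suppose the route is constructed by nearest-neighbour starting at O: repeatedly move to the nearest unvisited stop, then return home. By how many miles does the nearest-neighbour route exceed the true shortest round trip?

From O: C=17, Y=22, P=24, H=25, K=33 → choose C (17).
From C: H=12, Y=15, P=16, K=25 → choose H (12).
From H: Y=3, P=6, K=13 → choose Y (3).
From Y: P=9, K=11 → choose P (9).
From P: K=19 → choose K (19).
NN route O → C → H → Y → P → K → O costs 93.
Optimal: O → C → P → H → K → Y → O costs 85 (by enumerating all 60 distinct tours).
Excess = 93 − 85 = 8.

8 miles longer than the optimal tour.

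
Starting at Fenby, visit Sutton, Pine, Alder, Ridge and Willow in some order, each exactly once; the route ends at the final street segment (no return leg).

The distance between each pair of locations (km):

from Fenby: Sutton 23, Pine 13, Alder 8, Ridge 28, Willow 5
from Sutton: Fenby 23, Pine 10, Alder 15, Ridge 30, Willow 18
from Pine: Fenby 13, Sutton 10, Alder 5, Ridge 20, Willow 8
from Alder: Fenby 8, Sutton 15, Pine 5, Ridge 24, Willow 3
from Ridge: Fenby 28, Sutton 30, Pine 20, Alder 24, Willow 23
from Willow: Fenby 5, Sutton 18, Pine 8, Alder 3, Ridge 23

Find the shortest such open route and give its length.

Minimum one-way distance = 53 km.

There are 5! = 120 possible orderings.
Fenby→Sutton→Pine→Alder→Ridge→Willow: 23+10+5+24+23 = 85
Fenby→Sutton→Pine→Alder→Willow→Ridge: 23+10+5+3+23 = 64
Fenby→Sutton→Pine→Ridge→Alder→Willow: 23+10+20+24+3 = 80
Fenby→Sutton→Pine→Ridge→Willow→Alder: 23+10+20+23+3 = 79
Fenby→Sutton→Pine→Willow→Alder→Ridge: 23+10+8+3+24 = 68
Fenby→Sutton→Pine→Willow→Ridge→Alder: 23+10+8+23+24 = 88
Fenby→Sutton→Alder→Pine→Ridge→Willow: 23+15+5+20+23 = 86
Fenby→Sutton→Alder→Pine→Willow→Ridge: 23+15+5+8+23 = 74
Fenby→Sutton→Alder→Ridge→Pine→Willow: 23+15+24+20+8 = 90
Fenby→Sutton→Alder→Ridge→Willow→Pine: 23+15+24+23+8 = 93
Fenby→Sutton→Alder→Willow→Pine→Ridge: 23+15+3+8+20 = 69
Fenby→Sutton→Alder→Willow→Ridge→Pine: 23+15+3+23+20 = 84
Fenby→Sutton→Ridge→Pine→Alder→Willow: 23+30+20+5+3 = 81
Fenby→Sutton→Ridge→Pine→Willow→Alder: 23+30+20+8+3 = 84
… (106 more)
Fenby→Willow→Alder→Sutton→Pine→Ridge: 5+3+15+10+20 = 53  ← best
The minimum is 53.
One shortest path: Fenby → Willow → Alder → Sutton → Pine → Ridge.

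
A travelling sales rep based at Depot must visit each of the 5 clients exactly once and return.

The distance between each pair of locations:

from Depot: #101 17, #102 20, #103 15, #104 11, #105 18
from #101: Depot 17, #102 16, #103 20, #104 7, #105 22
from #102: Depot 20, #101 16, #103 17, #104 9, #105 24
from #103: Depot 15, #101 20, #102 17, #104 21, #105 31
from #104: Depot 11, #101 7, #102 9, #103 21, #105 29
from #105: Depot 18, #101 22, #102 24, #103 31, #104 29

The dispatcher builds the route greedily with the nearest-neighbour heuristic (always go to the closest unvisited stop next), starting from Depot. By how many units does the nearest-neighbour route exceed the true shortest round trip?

12 longer than the optimal tour.

From Depot: #104=11, #103=15, #101=17, #105=18, #102=20 → choose #104 (11).
From #104: #101=7, #102=9, #103=21, #105=29 → choose #101 (7).
From #101: #102=16, #103=20, #105=22 → choose #102 (16).
From #102: #103=17, #105=24 → choose #103 (17).
From #103: #105=31 → choose #105 (31).
NN route Depot → #104 → #101 → #102 → #103 → #105 → Depot costs 100.
Optimal: Depot → #103 → #102 → #104 → #101 → #105 → Depot costs 88 (by enumerating all 60 distinct tours).
Excess = 100 − 88 = 12.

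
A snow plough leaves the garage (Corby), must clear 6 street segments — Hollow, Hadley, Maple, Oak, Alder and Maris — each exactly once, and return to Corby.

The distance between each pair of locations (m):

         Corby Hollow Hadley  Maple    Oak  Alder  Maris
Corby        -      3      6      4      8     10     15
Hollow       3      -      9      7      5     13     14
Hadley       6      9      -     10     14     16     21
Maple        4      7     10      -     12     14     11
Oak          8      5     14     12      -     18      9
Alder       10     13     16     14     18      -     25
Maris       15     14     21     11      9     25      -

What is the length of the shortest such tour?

64 m — the shortest possible round trip.

Corby → Hollow → Hadley → Maple → Oak → Alder → Maris → Corby: 3+9+10+12+18+25+15 = 92
Corby → Hollow → Hadley → Maple → Oak → Maris → Alder → Corby: 3+9+10+12+9+25+10 = 78
Corby → Hollow → Hadley → Maple → Alder → Oak → Maris → Corby: 3+9+10+14+18+9+15 = 78
Corby → Hollow → Hadley → Maple → Alder → Maris → Oak → Corby: 3+9+10+14+25+9+8 = 78
Corby → Hollow → Hadley → Maple → Maris → Oak → Alder → Corby: 3+9+10+11+9+18+10 = 70
Corby → Hollow → Hadley → Maple → Maris → Alder → Oak → Corby: 3+9+10+11+25+18+8 = 84
Corby → Hollow → Hadley → Oak → Maple → Alder → Maris → Corby: 3+9+14+12+14+25+15 = 92
Corby → Hollow → Hadley → Oak → Maple → Maris → Alder → Corby: 3+9+14+12+11+25+10 = 84
… (352 more)
Corby → Hollow → Oak → Maris → Maple → Hadley → Alder → Corby: 3+5+9+11+10+16+10 = 64  ← best
The minimum is 64.
One optimal route: Corby → Hollow → Oak → Maris → Maple → Hadley → Alder → Corby (or its reverse).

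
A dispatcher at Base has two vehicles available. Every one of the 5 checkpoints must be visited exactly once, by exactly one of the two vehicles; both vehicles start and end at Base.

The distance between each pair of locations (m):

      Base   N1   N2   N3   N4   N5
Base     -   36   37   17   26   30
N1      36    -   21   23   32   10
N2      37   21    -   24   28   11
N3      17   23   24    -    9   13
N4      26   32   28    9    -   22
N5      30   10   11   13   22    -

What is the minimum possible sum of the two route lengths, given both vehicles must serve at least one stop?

There are 2^4 − 1 = 15 ways to divide the 5 stops into two non-empty groups. For each, the best each vehicle can do is its own shortest tour through its group:
  {N1} + {N2, N3, N4, N5}: 72 + 95 = 167
  {N2} + {N1, N3, N4, N5}: 74 + 94 = 168
  {N1, N2} + {N3, N4, N5}: 94 + 78 = 172
  {N3} + {N1, N2, N4, N5}: 34 + 111 = 145
  {N1, N3} + {N2, N4, N5}: 76 + 95 = 171
  {N2, N3} + {N1, N4, N5}: 78 + 94 = 172
  … (15 splits in total)
Best: vehicle 1 Base → N3 → Base = 34; vehicle 2 Base → N1 → N5 → N2 → N4 → Base = 111; combined 145.

Minimum combined distance: 145 m.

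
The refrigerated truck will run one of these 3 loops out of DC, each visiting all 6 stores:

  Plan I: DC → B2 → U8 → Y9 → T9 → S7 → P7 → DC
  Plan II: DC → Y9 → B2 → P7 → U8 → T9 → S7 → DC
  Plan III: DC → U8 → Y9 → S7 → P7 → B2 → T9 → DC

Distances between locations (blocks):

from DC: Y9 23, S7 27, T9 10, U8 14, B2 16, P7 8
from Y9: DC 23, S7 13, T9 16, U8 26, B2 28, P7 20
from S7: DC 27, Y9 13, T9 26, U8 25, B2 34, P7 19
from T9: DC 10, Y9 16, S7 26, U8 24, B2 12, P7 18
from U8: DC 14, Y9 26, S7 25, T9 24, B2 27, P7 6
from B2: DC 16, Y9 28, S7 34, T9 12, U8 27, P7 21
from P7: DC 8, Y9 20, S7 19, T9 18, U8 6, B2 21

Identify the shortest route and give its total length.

115 blocks — Plan III is the shortest.

Plan I: 16 + 27 + 26 + 16 + 26 + 19 + 8 = 138
Plan II: 23 + 28 + 21 + 6 + 24 + 26 + 27 = 155
Plan III: 14 + 26 + 13 + 19 + 21 + 12 + 10 = 115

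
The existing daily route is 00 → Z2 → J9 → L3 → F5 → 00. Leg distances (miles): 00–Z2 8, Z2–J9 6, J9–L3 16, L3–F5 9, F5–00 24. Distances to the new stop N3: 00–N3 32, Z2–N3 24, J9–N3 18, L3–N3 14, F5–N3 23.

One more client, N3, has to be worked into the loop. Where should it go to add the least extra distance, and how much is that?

Insertion cost between consecutive stops i–j is d(i,N3) + d(N3,j) − d(i,j):
  between 00 and Z2: 32 + 24 − 8 = 48
  between Z2 and J9: 24 + 18 − 6 = 36
  between J9 and L3: 18 + 14 − 16 = 16
  between L3 and F5: 14 + 23 − 9 = 28
  between F5 and 00: 23 + 32 − 24 = 31
Cheapest insertion is between J9 and L3, adding 16.
New total = 63 + 16 = 79.

+16 miles — insert N3 between J9 and L3.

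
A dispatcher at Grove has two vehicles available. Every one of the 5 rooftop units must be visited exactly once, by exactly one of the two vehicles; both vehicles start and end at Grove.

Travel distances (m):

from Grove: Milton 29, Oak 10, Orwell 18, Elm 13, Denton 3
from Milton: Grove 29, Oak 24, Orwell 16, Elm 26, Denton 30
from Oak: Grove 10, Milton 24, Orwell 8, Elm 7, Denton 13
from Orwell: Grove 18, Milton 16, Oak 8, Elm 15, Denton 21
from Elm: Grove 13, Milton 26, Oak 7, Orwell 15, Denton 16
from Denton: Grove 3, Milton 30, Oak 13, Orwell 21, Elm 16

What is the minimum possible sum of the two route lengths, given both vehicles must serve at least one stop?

Check every non-empty split of the stops between the two vehicles; for each half take its own optimal tour:
  {Milton} + {Oak, Orwell, Elm, Denton}: 58 + 52 = 110
  {Oak} + {Milton, Orwell, Elm, Denton}: 20 + 77 = 97
  {Milton, Oak} + {Orwell, Elm, Denton}: 63 + 52 = 115
  {Orwell} + {Milton, Oak, Elm, Denton}: 36 + 76 = 112
  {Milton, Orwell} + {Oak, Elm, Denton}: 63 + 36 = 99
  {Oak, Orwell} + {Milton, Elm, Denton}: 36 + 72 = 108
  … (15 splits in total)
  {Milton, Oak, Orwell, Elm} + {Denton}: 73 + 6 = 79  ← best
Best: vehicle 1 Grove → Milton → Orwell → Oak → Elm → Grove = 73; vehicle 2 Grove → Denton → Grove = 6; combined 79.

79 m — the smallest possible combined total.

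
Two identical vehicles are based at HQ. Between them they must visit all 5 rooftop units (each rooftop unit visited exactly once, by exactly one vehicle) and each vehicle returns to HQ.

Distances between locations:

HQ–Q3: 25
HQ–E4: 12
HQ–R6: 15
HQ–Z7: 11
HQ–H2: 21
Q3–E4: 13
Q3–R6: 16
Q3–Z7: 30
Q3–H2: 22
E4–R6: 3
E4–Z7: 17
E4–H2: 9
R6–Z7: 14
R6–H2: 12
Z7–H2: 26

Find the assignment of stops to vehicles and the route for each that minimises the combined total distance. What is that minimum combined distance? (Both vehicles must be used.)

Try each way of splitting the stops between the two vehicles (each non-empty) and, for each split, find the best tour for each vehicle:
  {Q3} + {E4, R6, Z7, H2}: 50 + 58 = 108
  {E4} + {Q3, R6, Z7, H2}: 24 + 84 = 108
  {Q3, E4} + {R6, Z7, H2}: 50 + 58 = 108
  {R6} + {Q3, E4, Z7, H2}: 30 + 84 = 114
  {Q3, R6} + {E4, Z7, H2}: 56 + 58 = 114
  {E4, R6} + {Q3, Z7, H2}: 30 + 84 = 114
  … (15 splits in total)
  {Z7} + {Q3, E4, R6, H2}: 22 + 74 = 96  ← best
Best: vehicle 1 HQ → Z7 → HQ = 22; vehicle 2 HQ → Q3 → E4 → R6 → H2 → HQ = 74; combined 96.

Minimum combined distance: 96.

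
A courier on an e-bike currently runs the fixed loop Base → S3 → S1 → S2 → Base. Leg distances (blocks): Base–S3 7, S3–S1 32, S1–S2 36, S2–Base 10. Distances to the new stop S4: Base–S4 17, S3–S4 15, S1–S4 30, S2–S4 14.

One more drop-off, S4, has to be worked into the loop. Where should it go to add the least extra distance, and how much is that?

Minimum extra distance: 8 blocks, inserting S4 between S1 and S2.

Insertion cost between consecutive stops i–j is d(i,S4) + d(S4,j) − d(i,j):
  between Base and S3: 17 + 15 − 7 = 25
  between S3 and S1: 15 + 30 − 32 = 13
  between S1 and S2: 30 + 14 − 36 = 8
  between S2 and Base: 14 + 17 − 10 = 21
Cheapest insertion is between S1 and S2, adding 8.
New total = 85 + 8 = 93.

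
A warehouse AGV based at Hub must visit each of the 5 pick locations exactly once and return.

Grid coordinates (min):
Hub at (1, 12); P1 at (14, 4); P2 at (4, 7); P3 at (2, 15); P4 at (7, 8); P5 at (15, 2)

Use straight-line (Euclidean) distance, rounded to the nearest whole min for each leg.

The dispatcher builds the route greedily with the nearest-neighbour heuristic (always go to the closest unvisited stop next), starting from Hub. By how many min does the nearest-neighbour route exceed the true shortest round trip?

1 min longer than the optimal tour.

From Hub: P3=3, P2=6, P4=7, P1=15, P5=17 → choose P3 (3).
From P3: P2=8, P4=9, P1=16, P5=18 → choose P2 (8).
From P2: P4=3, P1=10, P5=12 → choose P4 (3).
From P4: P1=8, P5=10 → choose P1 (8).
From P1: P5=2 → choose P5 (2).
NN route Hub → P3 → P2 → P4 → P1 → P5 → Hub costs 41.
Optimal: Hub → P2 → P1 → P5 → P4 → P3 → Hub costs 40 (by enumerating all 60 distinct tours).
Excess = 41 − 40 = 1.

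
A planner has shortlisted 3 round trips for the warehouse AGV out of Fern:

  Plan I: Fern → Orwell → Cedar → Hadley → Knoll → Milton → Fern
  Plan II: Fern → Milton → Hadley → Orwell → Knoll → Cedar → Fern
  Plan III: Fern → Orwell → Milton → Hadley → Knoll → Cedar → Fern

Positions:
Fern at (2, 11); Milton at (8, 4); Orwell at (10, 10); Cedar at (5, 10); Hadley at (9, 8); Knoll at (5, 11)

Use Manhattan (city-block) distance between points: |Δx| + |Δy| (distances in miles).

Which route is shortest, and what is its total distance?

32 miles — Plan II is the shortest.

Plan I: 9 + 5 + 6 + 7 + 10 + 13 = 50
Plan II: 13 + 5 + 3 + 6 + 1 + 4 = 32
Plan III: 9 + 8 + 5 + 7 + 1 + 4 = 34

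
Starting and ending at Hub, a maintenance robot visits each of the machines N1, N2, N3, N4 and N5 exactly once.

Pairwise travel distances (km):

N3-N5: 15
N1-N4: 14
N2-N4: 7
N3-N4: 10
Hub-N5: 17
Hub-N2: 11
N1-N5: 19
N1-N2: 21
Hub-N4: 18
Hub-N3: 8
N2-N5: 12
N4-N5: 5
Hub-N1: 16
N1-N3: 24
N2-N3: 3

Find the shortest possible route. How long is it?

58 km — the shortest possible round trip.

With 5 stops there are 5!/2 = 60 distinct round trips (a route and its reverse cost the same).
Hub - N1 - N2 - N3 - N4 - N5 - Hub: 16+21+3+10+5+17 = 72
Hub - N1 - N2 - N3 - N5 - N4 - Hub: 16+21+3+15+5+18 = 78
Hub - N1 - N2 - N4 - N3 - N5 - Hub: 16+21+7+10+15+17 = 86
Hub - N1 - N2 - N4 - N5 - N3 - Hub: 16+21+7+5+15+8 = 72
Hub - N1 - N2 - N5 - N3 - N4 - Hub: 16+21+12+15+10+18 = 92
Hub - N1 - N2 - N5 - N4 - N3 - Hub: 16+21+12+5+10+8 = 72
Hub - N1 - N3 - N2 - N4 - N5 - Hub: 16+24+3+7+5+17 = 72
Hub - N1 - N3 - N2 - N5 - N4 - Hub: 16+24+3+12+5+18 = 78
Hub - N1 - N3 - N4 - N2 - N5 - Hub: 16+24+10+7+12+17 = 86
Hub - N1 - N3 - N4 - N5 - N2 - Hub: 16+24+10+5+12+11 = 78
Hub - N1 - N3 - N5 - N2 - N4 - Hub: 16+24+15+12+7+18 = 92
Hub - N1 - N3 - N5 - N4 - N2 - Hub: 16+24+15+5+7+11 = 78
Hub - N1 - N4 - N2 - N3 - N5 - Hub: 16+14+7+3+15+17 = 72
Hub - N1 - N4 - N2 - N5 - N3 - Hub: 16+14+7+12+15+8 = 72
… (46 more)
Hub - N1 - N4 - N5 - N2 - N3 - Hub: 16+14+5+12+3+8 = 58  ← best
The minimum is 58.
One optimal route: Hub → N1 → N4 → N5 → N2 → N3 → Hub (or its reverse).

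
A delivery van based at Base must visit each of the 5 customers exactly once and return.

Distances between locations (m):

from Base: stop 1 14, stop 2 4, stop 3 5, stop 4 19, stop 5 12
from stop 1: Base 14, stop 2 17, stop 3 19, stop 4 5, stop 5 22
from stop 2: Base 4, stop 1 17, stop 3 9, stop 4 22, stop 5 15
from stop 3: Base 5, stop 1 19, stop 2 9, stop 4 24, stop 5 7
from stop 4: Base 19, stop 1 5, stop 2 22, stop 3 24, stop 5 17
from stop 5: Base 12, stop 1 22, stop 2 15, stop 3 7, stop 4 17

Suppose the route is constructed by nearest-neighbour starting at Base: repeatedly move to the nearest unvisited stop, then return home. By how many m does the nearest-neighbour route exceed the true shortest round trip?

The nearest-neighbour route is 1 m longer than optimal.

Base: stop 2=4, stop 3=5, stop 5=12, stop 1=14, stop 4=19 ⇒ stop 2
stop 2: stop 3=9, stop 5=15, stop 1=17, stop 4=22 ⇒ stop 3
stop 3: stop 5=7, stop 1=19, stop 4=24 ⇒ stop 5
stop 5: stop 4=17, stop 1=22 ⇒ stop 4
stop 4: stop 1=5 ⇒ stop 1
NN route Base → stop 2 → stop 3 → stop 5 → stop 4 → stop 1 → Base costs 56.
Optimal: Base → stop 2 → stop 1 → stop 4 → stop 5 → stop 3 → Base costs 55 (by enumerating all 60 distinct tours).
Excess = 56 − 55 = 1.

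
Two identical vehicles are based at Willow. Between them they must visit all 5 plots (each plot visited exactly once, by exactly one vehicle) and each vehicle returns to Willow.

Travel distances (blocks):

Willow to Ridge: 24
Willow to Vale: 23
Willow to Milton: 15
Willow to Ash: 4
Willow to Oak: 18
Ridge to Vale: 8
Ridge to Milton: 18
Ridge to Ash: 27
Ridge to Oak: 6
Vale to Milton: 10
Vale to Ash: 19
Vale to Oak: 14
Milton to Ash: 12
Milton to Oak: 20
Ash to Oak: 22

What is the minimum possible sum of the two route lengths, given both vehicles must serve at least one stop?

Check every non-empty split of the stops between the two vehicles; for each half take its own optimal tour:
  {Ridge} + {Vale, Milton, Ash, Oak}: 48 + 58 = 106
  {Vale} + {Ridge, Milton, Ash, Oak}: 46 + 58 = 104
  {Ridge, Vale} + {Milton, Ash, Oak}: 55 + 54 = 109
  {Milton} + {Ridge, Vale, Ash, Oak}: 30 + 55 = 85
  {Ridge, Milton} + {Vale, Ash, Oak}: 57 + 55 = 112
  {Vale, Milton} + {Ridge, Ash, Oak}: 48 + 55 = 103
  … (15 splits in total)
  {Ash} + {Ridge, Vale, Milton, Oak}: 8 + 57 = 65  ← best
Best: vehicle 1 Willow → Ash → Willow = 8; vehicle 2 Willow → Milton → Vale → Ridge → Oak → Willow = 57; combined 65.

Minimum combined distance: 65 blocks.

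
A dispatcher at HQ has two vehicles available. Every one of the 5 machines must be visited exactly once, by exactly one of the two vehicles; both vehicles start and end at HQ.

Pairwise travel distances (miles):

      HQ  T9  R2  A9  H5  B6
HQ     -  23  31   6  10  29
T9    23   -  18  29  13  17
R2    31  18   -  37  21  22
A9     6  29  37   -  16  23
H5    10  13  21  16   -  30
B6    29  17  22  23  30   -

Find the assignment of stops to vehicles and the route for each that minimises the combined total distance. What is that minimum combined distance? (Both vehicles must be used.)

104 miles — the smallest possible combined total.

Try each way of splitting the stops between the two vehicles (each non-empty) and, for each split, find the best tour for each vehicle:
  {T9} + {R2, A9, H5, B6}: 46 + 82 = 128
  {R2} + {T9, A9, H5, B6}: 62 + 69 = 131
  {T9, R2} + {A9, H5, B6}: 72 + 69 = 141
  {A9} + {T9, R2, H5, B6}: 12 + 92 = 104
  {T9, A9} + {R2, H5, B6}: 58 + 82 = 140
  {R2, A9} + {T9, H5, B6}: 74 + 69 = 143
  … (15 splits in total)
Best: vehicle 1 HQ → A9 → HQ = 12; vehicle 2 HQ → H5 → T9 → R2 → B6 → HQ = 92; combined 104.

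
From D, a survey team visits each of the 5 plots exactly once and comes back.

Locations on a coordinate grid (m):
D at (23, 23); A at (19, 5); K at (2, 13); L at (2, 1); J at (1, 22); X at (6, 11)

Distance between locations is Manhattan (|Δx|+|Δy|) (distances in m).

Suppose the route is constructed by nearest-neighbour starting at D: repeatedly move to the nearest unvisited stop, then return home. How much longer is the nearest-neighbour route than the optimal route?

From D: A=22, J=23, X=29, K=31, L=43 → choose A (22).
From A: X=19, L=21, K=25, J=35 → choose X (19).
From X: K=6, L=14, J=16 → choose K (6).
From K: J=10, L=12 → choose J (10).
From J: L=22 → choose L (22).
NN route D → A → X → K → J → L → D costs 122.
Optimal: D → A → L → X → K → J → D costs 96 (by enumerating all 60 distinct tours).
Excess = 122 − 96 = 26.

The nearest-neighbour route is 26 m longer than optimal.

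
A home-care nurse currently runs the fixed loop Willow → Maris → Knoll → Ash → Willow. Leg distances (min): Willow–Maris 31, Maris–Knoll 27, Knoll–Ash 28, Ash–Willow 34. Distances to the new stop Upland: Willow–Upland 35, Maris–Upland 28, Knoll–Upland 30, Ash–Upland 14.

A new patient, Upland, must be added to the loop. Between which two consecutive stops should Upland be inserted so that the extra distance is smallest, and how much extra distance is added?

+15 min — insert Upland between Ash and Willow.

Insertion cost between consecutive stops i–j is d(i,Upland) + d(Upland,j) − d(i,j):
  between Willow and Maris: 35 + 28 − 31 = 32
  between Maris and Knoll: 28 + 30 − 27 = 31
  between Knoll and Ash: 30 + 14 − 28 = 16
  between Ash and Willow: 14 + 35 − 34 = 15
Cheapest insertion is between Ash and Willow, adding 15.
New total = 120 + 15 = 135.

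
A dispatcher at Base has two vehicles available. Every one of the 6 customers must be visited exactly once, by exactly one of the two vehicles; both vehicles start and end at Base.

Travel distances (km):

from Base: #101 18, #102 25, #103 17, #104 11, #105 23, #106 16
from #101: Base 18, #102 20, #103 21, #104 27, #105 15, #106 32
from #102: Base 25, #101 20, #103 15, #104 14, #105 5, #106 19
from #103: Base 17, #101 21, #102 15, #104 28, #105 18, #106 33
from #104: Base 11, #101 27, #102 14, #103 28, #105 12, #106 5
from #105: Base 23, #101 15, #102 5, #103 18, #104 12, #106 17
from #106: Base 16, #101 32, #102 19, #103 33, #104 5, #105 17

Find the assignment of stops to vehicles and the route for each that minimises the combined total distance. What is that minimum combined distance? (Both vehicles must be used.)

102 km — the smallest possible combined total.

Try each way of splitting the stops between the two vehicles (each non-empty) and, for each split, find the best tour for each vehicle:
  {#101} + {#102, #103, #104, #105, #106}: 36 + 70 = 106
  {#102} + {#101, #103, #104, #105, #106}: 50 + 86 = 136
  {#101, #102} + {#103, #104, #105, #106}: 63 + 68 = 131
  {#103} + {#101, #102, #104, #105, #106}: 34 + 73 = 107
  {#101, #103} + {#102, #104, #105, #106}: 56 + 63 = 119
  {#102, #103} + {#101, #104, #105, #106}: 57 + 66 = 123
  … (31 splits in total)
  {#101, #102, #103, #105} + {#104, #106}: 70 + 32 = 102  ← best
Best: vehicle 1 Base → #101 → #105 → #102 → #103 → Base = 70; vehicle 2 Base → #104 → #106 → Base = 32; combined 102.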